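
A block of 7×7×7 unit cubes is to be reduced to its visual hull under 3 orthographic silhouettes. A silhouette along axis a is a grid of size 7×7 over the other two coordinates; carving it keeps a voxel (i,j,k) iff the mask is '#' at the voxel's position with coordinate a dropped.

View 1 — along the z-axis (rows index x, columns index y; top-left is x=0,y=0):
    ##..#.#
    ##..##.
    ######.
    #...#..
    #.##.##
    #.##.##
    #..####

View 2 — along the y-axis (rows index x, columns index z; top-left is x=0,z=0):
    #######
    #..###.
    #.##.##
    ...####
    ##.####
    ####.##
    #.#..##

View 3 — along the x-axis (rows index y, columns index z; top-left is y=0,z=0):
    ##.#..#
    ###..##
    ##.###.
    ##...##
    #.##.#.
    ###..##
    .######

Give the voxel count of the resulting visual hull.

start: 7×7×7 = 343 voxels
step 1: project along z, AND mask (31/49) → |grid| = 217
step 2: project along y, AND mask (36/49) → |grid| = 162
step 3: project along x, AND mask (33/49) → |grid| = 112

voxel count = 112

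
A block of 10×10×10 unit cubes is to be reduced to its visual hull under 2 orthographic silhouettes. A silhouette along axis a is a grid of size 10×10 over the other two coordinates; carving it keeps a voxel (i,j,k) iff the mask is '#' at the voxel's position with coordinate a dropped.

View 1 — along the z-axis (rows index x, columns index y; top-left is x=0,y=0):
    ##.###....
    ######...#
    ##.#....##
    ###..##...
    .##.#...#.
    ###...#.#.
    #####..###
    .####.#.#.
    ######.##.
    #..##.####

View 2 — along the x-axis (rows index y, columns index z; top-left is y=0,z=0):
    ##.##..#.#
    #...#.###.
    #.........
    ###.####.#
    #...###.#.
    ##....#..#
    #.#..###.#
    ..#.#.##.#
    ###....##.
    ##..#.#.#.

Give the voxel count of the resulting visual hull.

remaining voxels: 301

initial block: 10^3 = 1000
  1. axis=2 (XY plane), |mask|=60  ⇒  voxels=600
  2. axis=0 (YZ plane), |mask|=50  ⇒  voxels=301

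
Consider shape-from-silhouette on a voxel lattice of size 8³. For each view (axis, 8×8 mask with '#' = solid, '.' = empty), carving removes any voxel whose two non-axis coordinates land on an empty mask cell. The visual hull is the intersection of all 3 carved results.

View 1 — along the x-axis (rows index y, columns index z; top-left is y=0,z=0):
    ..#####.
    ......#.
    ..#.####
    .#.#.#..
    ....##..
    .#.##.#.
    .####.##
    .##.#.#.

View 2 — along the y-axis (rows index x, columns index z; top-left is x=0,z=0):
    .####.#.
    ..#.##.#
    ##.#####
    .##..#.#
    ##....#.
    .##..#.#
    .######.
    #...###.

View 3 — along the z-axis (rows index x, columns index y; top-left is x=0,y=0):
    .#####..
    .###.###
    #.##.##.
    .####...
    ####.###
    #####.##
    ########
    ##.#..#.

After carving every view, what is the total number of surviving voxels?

voxel count = 106

full grid |V| = 512
step 1: project along x, AND mask (30/64) → |grid| = 240
step 2: project along y, AND mask (37/64) → |grid| = 148
step 3: project along z, AND mask (46/64) → |grid| = 106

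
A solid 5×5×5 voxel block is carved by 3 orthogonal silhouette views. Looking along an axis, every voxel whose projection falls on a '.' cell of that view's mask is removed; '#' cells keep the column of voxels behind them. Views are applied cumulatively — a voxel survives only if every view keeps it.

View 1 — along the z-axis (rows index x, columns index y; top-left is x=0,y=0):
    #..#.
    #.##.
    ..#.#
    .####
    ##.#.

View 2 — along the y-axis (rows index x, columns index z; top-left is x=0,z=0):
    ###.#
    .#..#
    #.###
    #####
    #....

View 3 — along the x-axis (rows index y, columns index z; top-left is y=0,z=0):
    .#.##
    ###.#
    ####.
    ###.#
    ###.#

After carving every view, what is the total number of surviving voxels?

start: 5×5×5 = 125 voxels
  1. axis=2 (XY plane), |mask|=14  ⇒  voxels=70
  2. axis=1 (XZ plane), |mask|=16  ⇒  voxels=45
  3. axis=0 (YZ plane), |mask|=19  ⇒  voxels=35

remaining voxels: 35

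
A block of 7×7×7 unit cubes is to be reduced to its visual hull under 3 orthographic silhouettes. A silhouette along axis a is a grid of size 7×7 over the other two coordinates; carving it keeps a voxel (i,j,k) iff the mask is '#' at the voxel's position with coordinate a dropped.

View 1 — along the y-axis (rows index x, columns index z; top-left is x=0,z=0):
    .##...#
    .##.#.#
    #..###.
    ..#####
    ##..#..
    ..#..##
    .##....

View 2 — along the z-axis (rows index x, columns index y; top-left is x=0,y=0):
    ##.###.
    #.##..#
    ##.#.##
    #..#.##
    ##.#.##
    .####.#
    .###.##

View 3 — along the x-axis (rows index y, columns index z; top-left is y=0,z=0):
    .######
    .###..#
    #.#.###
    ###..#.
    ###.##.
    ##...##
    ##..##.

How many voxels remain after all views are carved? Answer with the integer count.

initial block: 7^3 = 343
step 1: project along y, AND mask (24/49) → |grid| = 168
step 2: project along z, AND mask (33/49) → |grid| = 111
step 3: project along x, AND mask (32/49) → |grid| = 72

|visual hull| = 72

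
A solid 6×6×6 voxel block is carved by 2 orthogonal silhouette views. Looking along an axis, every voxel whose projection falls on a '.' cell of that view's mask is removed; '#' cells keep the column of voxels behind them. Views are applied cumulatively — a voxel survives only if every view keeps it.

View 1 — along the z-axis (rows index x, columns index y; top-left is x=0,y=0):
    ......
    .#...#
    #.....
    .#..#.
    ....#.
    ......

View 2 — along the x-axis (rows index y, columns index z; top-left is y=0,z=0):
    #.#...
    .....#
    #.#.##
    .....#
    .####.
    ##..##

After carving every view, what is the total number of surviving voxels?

16 voxels

before carving: 216 voxels (6×6×6)
carve view 1 (along z, XY-mask fill 6/36): 36 voxels remain
carve view 2 (along x, YZ-mask fill 16/36): 16 voxels remain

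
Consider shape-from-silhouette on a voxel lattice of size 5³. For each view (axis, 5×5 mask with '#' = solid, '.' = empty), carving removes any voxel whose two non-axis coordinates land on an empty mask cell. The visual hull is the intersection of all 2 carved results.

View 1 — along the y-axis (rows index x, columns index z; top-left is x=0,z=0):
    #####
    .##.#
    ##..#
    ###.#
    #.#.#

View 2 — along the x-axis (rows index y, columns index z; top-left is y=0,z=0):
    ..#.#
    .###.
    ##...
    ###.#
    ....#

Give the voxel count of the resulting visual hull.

before carving: 125 voxels (5×5×5)
[1] y-view keeps 18 columns → grid now 90
[2] x-view keeps 12 columns → grid now 48

|visual hull| = 48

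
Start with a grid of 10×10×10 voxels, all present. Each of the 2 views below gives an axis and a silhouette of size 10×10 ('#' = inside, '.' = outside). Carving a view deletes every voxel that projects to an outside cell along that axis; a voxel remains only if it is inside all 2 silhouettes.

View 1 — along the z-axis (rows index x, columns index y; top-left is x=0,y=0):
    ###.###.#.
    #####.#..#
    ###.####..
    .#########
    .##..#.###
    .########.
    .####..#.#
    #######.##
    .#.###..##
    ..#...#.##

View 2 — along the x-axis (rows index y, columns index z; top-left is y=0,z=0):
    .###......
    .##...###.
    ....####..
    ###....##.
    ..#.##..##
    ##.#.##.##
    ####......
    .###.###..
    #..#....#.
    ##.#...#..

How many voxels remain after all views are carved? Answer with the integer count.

before carving: 1000 voxels (10×10×10)
carve view 1 (along z, XY-mask fill 69/100): 690 voxels remain
carve view 2 (along x, YZ-mask fill 46/100): 319 voxels remain

|visual hull| = 319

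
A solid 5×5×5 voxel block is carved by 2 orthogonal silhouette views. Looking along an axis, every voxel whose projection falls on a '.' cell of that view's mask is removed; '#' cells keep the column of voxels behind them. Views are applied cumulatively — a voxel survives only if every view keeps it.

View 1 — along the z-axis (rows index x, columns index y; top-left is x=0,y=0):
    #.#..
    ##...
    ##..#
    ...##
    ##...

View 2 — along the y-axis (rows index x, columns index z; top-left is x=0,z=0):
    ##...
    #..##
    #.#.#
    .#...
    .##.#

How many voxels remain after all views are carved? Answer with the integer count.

|visual hull| = 27

initial block: 5^3 = 125
carve view 1 (along z, XY-mask fill 11/25): 55 voxels remain
carve view 2 (along y, XZ-mask fill 12/25): 27 voxels remain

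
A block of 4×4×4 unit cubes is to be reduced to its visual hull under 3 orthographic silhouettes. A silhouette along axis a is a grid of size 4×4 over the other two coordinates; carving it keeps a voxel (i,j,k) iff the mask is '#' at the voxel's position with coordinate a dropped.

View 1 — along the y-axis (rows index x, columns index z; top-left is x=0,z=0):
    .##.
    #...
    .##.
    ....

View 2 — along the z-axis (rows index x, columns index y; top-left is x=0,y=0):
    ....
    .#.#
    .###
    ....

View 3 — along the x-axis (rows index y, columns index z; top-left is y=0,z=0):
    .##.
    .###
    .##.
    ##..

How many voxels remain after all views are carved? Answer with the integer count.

|visual hull| = 6

full grid |V| = 64
step 1: project along y, AND mask (5/16) → |grid| = 20
step 2: project along z, AND mask (5/16) → |grid| = 8
step 3: project along x, AND mask (9/16) → |grid| = 6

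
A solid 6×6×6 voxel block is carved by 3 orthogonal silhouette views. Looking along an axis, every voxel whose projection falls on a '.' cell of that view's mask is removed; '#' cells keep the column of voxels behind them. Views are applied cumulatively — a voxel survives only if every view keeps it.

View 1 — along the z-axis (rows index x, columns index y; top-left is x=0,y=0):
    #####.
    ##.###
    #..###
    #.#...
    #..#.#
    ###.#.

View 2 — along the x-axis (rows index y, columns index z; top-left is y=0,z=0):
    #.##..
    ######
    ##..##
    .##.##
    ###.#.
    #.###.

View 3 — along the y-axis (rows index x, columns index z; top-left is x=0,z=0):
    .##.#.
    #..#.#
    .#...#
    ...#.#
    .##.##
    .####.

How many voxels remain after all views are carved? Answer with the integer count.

initial block: 6^3 = 216
step 1: project along z, AND mask (23/36) → |grid| = 138
step 2: project along x, AND mask (25/36) → |grid| = 92
step 3: project along y, AND mask (18/36) → |grid| = 44

voxel count = 44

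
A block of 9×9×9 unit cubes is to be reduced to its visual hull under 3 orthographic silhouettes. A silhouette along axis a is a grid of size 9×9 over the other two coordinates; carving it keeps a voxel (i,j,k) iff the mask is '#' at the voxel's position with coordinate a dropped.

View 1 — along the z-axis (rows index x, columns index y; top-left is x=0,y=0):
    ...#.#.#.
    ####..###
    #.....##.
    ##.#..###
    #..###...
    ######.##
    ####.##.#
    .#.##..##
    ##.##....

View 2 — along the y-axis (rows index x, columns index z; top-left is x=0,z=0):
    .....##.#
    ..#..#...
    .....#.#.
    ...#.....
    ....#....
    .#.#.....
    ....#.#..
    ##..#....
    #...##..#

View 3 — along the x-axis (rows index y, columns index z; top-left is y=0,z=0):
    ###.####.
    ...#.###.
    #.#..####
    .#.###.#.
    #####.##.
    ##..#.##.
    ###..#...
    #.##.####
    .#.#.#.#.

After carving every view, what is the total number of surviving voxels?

start: 9×9×9 = 729 voxels
after view 1 [z-axis, 47 of 81 cells solid] → remaining = 423
after view 2 [y-axis, 20 of 81 cells solid] → remaining = 100
after view 3 [x-axis, 49 of 81 cells solid] → remaining = 61

voxel count = 61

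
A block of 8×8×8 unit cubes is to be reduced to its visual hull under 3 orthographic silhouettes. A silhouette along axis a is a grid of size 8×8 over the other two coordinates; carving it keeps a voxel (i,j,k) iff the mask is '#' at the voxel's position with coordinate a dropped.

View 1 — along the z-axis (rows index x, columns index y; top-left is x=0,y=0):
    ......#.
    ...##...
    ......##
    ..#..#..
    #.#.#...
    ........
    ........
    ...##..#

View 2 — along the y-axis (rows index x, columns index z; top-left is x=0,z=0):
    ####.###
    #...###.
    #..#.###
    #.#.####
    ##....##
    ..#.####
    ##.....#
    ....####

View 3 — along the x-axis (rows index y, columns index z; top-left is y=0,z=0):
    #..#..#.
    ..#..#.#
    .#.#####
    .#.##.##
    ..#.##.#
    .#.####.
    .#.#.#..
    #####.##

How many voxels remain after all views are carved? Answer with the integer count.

full grid |V| = 512
after view 1 [z-axis, 13 of 64 cells solid] → remaining = 104
after view 2 [y-axis, 38 of 64 cells solid] → remaining = 61
after view 3 [x-axis, 36 of 64 cells solid] → remaining = 35

35 voxels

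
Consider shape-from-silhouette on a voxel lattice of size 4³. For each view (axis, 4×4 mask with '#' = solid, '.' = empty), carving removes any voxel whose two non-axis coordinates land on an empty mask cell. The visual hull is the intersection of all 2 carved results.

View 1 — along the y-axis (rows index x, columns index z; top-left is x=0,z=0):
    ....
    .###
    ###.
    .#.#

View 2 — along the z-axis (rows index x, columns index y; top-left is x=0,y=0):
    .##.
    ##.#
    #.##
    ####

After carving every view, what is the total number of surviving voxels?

start: 4×4×4 = 64 voxels
carve view 1 (along y, XZ-mask fill 8/16): 32 voxels remain
carve view 2 (along z, XY-mask fill 12/16): 26 voxels remain

voxel count = 26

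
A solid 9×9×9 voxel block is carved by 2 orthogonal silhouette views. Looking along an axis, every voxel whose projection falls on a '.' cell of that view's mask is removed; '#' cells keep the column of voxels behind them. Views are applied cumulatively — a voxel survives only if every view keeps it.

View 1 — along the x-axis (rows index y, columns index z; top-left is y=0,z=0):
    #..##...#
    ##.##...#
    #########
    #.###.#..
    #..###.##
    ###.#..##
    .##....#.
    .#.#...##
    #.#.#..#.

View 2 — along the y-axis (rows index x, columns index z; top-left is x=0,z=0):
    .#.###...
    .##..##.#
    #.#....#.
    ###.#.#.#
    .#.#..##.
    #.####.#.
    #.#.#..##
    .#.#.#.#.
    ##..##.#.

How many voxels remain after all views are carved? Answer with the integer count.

|visual hull| = 219

before carving: 729 voxels (9×9×9)
V1 x: intersect with YZ mask (46 set) -- 414 left
V2 y: intersect with XZ mask (42 set) -- 219 left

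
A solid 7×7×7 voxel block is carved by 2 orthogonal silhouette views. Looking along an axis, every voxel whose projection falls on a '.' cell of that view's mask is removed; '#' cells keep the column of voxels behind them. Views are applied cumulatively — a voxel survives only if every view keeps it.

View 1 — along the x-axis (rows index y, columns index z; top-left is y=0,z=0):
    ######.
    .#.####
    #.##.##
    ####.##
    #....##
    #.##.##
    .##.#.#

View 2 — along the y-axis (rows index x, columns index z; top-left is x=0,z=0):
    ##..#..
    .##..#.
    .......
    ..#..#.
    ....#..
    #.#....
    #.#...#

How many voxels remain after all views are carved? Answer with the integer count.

full grid |V| = 343
after view 1 [x-axis, 34 of 49 cells solid] → remaining = 238
after view 2 [y-axis, 14 of 49 cells solid] → remaining = 67

|visual hull| = 67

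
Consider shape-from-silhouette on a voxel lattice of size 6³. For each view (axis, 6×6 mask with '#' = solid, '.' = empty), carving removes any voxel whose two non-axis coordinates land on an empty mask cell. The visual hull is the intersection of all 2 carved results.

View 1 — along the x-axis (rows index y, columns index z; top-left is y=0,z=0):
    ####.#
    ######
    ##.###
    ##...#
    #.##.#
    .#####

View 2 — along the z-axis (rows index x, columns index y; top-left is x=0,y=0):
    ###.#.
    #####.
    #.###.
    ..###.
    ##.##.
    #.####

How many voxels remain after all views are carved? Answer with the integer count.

full grid |V| = 216
carve view 1 (along x, YZ-mask fill 28/36): 168 voxels remain
carve view 2 (along z, XY-mask fill 25/36): 112 voxels remain

112 voxels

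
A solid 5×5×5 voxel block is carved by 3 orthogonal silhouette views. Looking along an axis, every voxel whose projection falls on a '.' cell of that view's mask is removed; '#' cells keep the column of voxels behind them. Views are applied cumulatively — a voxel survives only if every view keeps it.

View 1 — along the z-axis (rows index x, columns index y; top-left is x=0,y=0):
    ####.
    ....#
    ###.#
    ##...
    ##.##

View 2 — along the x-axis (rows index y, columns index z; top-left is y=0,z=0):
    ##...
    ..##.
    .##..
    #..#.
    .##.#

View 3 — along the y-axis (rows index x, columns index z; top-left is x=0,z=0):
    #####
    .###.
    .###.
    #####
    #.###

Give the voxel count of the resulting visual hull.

start: 5×5×5 = 125 voxels
V1 z: intersect with XY mask (15 set) -- 75 left
V2 x: intersect with YZ mask (11 set) -- 33 left
V3 y: intersect with XZ mask (20 set) -- 28 left

remaining voxels: 28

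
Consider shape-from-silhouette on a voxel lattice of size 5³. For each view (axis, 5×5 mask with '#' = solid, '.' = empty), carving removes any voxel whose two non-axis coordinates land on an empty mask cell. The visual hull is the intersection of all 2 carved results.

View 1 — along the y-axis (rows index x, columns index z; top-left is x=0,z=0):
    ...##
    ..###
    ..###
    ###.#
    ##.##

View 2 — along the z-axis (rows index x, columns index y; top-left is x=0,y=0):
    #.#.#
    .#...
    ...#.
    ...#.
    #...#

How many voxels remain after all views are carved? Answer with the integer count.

|visual hull| = 24

initial block: 5^3 = 125
  1. axis=1 (XZ plane), |mask|=16  ⇒  voxels=80
  2. axis=2 (XY plane), |mask|=8  ⇒  voxels=24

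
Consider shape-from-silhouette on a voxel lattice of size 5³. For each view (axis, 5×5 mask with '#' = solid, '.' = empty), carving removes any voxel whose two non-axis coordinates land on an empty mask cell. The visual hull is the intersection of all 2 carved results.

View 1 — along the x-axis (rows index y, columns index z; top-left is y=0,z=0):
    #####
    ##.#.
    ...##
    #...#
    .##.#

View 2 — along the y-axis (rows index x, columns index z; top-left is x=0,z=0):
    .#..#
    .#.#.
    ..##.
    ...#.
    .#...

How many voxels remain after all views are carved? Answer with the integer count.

full grid |V| = 125
  1. axis=0 (YZ plane), |mask|=15  ⇒  voxels=75
  2. axis=1 (XZ plane), |mask|=8  ⇒  voxels=24

voxel count = 24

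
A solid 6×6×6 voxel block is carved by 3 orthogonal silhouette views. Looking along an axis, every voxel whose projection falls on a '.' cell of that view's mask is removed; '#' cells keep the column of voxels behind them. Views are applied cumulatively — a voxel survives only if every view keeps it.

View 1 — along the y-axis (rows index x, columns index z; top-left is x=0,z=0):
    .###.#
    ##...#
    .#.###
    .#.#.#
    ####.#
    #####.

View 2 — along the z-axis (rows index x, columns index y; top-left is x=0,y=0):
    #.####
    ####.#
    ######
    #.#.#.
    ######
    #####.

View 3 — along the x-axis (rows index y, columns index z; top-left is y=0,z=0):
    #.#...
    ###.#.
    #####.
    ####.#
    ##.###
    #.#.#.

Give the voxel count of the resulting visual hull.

full grid |V| = 216
after view 1 [y-axis, 24 of 36 cells solid] → remaining = 144
after view 2 [z-axis, 30 of 36 cells solid] → remaining = 123
after view 3 [x-axis, 24 of 36 cells solid] → remaining = 78

remaining voxels: 78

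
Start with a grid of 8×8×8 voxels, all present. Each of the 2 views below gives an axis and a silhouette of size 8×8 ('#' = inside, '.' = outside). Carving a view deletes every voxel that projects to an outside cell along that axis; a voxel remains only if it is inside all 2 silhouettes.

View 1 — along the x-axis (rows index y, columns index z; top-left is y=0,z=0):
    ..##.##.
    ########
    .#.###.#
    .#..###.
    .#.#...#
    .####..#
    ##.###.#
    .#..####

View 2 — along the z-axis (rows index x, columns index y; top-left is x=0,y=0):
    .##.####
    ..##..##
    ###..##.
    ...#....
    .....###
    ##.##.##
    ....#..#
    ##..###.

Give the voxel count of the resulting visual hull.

voxel count = 164

full grid |V| = 512
V1 x: intersect with YZ mask (40 set) -- 320 left
V2 z: intersect with XY mask (32 set) -- 164 left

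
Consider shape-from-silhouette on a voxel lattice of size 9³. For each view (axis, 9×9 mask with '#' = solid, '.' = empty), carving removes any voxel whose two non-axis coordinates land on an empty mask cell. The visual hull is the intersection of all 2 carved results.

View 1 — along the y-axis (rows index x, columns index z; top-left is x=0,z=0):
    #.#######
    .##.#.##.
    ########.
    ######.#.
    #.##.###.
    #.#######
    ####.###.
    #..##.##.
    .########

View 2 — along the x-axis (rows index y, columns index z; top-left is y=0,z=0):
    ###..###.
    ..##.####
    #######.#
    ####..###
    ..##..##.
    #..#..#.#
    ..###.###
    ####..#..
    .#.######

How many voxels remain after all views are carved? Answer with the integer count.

initial block: 9^3 = 729
[1] y-view keeps 62 columns → grid now 558
[2] x-view keeps 53 columns → grid now 373

373 voxels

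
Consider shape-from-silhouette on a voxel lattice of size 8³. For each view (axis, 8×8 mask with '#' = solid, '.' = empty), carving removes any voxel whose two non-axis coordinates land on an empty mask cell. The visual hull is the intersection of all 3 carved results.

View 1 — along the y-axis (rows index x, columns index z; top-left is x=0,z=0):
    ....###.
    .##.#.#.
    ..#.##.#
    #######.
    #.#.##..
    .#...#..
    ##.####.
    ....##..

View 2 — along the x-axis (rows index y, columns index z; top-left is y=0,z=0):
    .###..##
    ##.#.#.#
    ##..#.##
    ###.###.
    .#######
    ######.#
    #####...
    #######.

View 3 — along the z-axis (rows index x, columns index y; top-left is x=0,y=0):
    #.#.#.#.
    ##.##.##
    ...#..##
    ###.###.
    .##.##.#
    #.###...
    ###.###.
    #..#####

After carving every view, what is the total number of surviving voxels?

initial block: 8^3 = 512
after view 1 [y-axis, 32 of 64 cells solid] → remaining = 256
after view 2 [x-axis, 47 of 64 cells solid] → remaining = 188
after view 3 [z-axis, 40 of 64 cells solid] → remaining = 118

voxel count = 118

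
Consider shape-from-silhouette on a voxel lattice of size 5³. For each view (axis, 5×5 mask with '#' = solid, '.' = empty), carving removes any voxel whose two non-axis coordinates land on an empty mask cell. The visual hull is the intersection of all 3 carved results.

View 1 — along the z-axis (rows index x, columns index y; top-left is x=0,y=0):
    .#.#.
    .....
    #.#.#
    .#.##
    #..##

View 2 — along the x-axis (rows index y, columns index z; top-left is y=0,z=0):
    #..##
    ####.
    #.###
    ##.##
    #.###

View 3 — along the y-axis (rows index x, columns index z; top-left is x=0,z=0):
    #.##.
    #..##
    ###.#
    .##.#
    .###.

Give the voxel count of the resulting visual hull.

|visual hull| = 24

initial block: 5^3 = 125
[1] z-view keeps 11 columns → grid now 55
[2] x-view keeps 19 columns → grid now 42
[3] y-view keeps 16 columns → grid now 24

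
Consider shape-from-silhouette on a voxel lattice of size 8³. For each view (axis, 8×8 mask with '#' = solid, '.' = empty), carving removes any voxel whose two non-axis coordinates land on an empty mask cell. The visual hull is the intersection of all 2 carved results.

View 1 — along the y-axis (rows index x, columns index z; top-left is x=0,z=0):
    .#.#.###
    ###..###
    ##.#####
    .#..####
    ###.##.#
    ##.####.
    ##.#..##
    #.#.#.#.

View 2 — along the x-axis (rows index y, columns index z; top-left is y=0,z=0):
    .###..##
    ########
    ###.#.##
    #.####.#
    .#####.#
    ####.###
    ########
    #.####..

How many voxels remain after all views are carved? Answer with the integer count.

initial block: 8^3 = 512
carve view 1 (along y, XZ-mask fill 44/64): 352 voxels remain
carve view 2 (along x, YZ-mask fill 51/64): 273 voxels remain

|visual hull| = 273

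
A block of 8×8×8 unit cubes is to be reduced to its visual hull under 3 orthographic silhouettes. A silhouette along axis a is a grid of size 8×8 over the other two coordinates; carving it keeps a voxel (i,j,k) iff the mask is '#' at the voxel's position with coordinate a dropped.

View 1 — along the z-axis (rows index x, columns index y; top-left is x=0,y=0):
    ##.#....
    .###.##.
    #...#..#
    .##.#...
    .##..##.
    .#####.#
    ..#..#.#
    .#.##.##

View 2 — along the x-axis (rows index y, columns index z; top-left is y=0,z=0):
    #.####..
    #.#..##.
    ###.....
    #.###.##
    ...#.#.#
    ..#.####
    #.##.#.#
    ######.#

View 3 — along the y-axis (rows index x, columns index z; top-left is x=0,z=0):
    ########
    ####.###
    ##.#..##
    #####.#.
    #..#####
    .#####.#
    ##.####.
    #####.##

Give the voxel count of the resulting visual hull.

start: 8×8×8 = 512 voxels
[1] z-view keeps 32 columns → grid now 256
[2] x-view keeps 38 columns → grid now 148
[3] y-view keeps 51 columns → grid now 115

voxel count = 115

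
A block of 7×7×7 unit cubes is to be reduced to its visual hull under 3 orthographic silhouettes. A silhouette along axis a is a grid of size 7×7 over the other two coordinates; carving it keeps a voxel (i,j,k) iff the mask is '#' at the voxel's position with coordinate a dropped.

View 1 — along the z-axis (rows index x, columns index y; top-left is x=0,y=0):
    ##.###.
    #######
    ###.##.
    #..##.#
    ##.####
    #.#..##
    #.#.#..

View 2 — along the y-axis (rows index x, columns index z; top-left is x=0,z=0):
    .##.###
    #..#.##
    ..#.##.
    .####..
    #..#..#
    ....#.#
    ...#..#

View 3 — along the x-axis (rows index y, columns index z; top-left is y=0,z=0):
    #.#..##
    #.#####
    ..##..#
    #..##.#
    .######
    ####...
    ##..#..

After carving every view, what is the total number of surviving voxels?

start: 7×7×7 = 343 voxels
[1] z-view keeps 34 columns → grid now 238
[2] y-view keeps 23 columns → grid now 116
[3] x-view keeps 30 columns → grid now 74

voxel count = 74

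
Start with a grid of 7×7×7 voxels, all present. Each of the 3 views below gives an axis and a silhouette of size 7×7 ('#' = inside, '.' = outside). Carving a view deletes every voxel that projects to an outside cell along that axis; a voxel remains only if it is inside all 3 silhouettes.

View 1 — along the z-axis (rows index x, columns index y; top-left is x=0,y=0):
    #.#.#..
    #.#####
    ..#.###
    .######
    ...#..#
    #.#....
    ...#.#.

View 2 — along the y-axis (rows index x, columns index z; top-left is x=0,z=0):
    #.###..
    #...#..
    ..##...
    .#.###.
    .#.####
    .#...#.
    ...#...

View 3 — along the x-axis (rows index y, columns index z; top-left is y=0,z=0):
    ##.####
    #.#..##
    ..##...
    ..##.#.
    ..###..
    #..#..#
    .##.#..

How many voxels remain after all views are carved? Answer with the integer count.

start: 7×7×7 = 343 voxels
carve view 1 (along z, XY-mask fill 25/49): 175 voxels remain
carve view 2 (along y, XZ-mask fill 20/49): 72 voxels remain
carve view 3 (along x, YZ-mask fill 24/49): 36 voxels remain

|visual hull| = 36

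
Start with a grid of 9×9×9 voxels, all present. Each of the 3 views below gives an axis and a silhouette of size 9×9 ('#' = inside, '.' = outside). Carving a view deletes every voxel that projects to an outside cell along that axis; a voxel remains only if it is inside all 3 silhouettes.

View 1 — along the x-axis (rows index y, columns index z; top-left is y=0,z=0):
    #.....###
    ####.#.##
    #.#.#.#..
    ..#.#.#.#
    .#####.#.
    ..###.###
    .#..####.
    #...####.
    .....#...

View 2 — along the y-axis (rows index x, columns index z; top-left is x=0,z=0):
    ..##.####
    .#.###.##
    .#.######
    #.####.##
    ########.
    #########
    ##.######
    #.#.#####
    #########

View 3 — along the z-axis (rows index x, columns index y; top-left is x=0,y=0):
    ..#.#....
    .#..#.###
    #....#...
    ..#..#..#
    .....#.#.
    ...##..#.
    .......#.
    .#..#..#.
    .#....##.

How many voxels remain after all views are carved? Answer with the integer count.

before carving: 729 voxels (9×9×9)
after view 1 [x-axis, 42 of 81 cells solid] → remaining = 378
after view 2 [y-axis, 67 of 81 cells solid] → remaining = 317
after view 3 [z-axis, 24 of 81 cells solid] → remaining = 102

102 voxels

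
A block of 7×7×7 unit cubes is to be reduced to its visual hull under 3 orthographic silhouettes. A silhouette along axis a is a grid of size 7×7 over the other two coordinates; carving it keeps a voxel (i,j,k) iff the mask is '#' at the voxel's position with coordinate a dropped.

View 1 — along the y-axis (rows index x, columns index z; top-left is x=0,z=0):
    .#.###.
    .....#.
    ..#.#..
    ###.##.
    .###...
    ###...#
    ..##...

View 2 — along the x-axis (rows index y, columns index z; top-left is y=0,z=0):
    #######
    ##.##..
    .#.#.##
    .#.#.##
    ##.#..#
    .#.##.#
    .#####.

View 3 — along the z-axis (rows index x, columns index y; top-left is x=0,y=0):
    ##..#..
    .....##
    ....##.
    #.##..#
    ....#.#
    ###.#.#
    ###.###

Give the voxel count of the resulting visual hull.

remaining voxels: 50

start: 7×7×7 = 343 voxels
carve view 1 (along y, XZ-mask fill 21/49): 147 voxels remain
carve view 2 (along x, YZ-mask fill 32/49): 94 voxels remain
carve view 3 (along z, XY-mask fill 24/49): 50 voxels remain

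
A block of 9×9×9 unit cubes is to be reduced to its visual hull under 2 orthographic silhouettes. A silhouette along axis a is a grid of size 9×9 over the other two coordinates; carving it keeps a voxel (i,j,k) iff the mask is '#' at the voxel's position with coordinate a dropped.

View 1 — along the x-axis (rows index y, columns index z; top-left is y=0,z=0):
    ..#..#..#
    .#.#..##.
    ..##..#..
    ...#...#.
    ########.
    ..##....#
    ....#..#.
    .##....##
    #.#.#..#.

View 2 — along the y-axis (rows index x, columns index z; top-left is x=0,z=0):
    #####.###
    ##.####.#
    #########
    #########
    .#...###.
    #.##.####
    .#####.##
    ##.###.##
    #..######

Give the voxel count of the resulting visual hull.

full grid |V| = 729
step 1: project along x, AND mask (33/81) → |grid| = 297
step 2: project along y, AND mask (65/81) → |grid| = 235

voxel count = 235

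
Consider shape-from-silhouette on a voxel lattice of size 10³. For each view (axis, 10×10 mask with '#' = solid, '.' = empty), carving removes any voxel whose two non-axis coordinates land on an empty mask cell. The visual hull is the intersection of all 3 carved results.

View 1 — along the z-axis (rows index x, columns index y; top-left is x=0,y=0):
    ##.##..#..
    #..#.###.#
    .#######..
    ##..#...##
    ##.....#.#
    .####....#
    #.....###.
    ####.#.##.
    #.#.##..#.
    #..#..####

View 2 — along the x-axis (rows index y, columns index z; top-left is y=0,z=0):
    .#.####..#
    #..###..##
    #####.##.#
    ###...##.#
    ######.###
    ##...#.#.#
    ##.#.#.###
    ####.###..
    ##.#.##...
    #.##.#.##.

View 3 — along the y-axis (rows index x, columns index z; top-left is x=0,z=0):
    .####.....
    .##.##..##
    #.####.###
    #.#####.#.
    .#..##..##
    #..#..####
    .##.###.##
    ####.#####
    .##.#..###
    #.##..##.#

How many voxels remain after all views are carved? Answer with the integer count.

229 voxels

full grid |V| = 1000
[1] z-view keeps 54 columns → grid now 540
[2] x-view keeps 65 columns → grid now 349
[3] y-view keeps 64 columns → grid now 229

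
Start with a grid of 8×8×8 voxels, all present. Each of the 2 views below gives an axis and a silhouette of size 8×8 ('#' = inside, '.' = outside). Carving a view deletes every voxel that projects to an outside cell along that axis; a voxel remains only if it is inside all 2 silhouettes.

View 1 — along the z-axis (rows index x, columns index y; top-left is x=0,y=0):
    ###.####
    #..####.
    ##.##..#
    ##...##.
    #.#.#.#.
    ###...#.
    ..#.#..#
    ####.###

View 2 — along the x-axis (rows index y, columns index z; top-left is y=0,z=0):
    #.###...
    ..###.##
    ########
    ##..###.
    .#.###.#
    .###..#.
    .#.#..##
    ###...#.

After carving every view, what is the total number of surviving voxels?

start: 8×8×8 = 512 voxels
  1. axis=2 (XY plane), |mask|=39  ⇒  voxels=312
  2. axis=0 (YZ plane), |mask|=39  ⇒  voxels=189

|visual hull| = 189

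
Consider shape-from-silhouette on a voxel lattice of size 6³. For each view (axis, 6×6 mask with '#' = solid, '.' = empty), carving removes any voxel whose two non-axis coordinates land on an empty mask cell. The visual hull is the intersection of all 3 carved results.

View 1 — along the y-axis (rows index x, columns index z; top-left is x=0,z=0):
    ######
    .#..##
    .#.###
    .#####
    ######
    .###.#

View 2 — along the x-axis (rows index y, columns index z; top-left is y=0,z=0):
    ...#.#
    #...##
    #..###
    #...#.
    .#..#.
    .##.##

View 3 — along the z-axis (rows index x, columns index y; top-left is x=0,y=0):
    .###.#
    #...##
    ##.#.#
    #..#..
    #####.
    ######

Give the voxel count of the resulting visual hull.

voxel count = 52

full grid |V| = 216
step 1: project along y, AND mask (28/36) → |grid| = 168
step 2: project along x, AND mask (17/36) → |grid| = 81
step 3: project along z, AND mask (24/36) → |grid| = 52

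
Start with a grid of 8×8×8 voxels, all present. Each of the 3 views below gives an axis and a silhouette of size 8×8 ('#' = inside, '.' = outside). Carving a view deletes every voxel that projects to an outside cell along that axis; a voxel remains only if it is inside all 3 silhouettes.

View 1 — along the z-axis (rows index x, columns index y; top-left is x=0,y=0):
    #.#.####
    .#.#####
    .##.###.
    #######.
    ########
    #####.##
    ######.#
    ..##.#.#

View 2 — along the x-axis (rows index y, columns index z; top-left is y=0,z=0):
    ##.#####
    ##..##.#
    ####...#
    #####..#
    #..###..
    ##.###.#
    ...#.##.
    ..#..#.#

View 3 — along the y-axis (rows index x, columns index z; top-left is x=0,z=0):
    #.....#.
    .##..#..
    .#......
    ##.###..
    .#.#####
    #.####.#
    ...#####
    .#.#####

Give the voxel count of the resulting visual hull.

start: 8×8×8 = 512 voxels
V1 z: intersect with XY mask (50 set) -- 400 left
V2 x: intersect with YZ mask (39 set) -- 242 left
V3 y: intersect with XZ mask (34 set) -- 139 left

|visual hull| = 139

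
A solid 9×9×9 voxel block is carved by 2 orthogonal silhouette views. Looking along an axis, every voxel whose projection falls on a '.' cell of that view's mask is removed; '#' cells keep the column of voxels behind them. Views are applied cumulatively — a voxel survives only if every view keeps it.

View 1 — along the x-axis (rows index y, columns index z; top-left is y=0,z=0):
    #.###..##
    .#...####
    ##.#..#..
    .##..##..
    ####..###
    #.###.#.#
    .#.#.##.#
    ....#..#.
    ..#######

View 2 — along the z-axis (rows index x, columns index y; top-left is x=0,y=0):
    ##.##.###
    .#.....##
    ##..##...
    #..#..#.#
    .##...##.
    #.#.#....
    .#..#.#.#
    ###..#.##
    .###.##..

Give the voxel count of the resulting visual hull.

before carving: 729 voxels (9×9×9)
V1 x: intersect with YZ mask (46 set) -- 414 left
V2 z: intersect with XY mask (40 set) -- 207 left

207 voxels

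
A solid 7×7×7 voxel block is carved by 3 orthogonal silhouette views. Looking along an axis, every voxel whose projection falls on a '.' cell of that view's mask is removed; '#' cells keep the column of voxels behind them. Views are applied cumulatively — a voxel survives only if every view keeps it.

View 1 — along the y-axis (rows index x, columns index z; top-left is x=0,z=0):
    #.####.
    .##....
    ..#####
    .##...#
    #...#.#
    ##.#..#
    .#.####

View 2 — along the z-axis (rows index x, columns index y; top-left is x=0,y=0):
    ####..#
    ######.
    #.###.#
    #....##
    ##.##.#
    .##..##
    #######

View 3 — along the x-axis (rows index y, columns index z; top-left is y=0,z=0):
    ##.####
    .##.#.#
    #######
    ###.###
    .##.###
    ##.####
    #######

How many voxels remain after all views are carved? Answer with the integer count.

initial block: 7^3 = 343
after view 1 [y-axis, 27 of 49 cells solid] → remaining = 189
after view 2 [z-axis, 35 of 49 cells solid] → remaining = 137
after view 3 [x-axis, 41 of 49 cells solid] → remaining = 117

|visual hull| = 117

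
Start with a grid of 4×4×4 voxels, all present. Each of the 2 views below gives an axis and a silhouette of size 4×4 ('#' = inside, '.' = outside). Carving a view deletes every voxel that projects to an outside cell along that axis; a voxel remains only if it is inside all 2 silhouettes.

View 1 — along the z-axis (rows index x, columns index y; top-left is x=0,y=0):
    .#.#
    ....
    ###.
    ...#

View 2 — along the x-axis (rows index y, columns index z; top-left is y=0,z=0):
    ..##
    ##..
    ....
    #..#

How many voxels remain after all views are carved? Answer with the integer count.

initial block: 4^3 = 64
V1 z: intersect with XY mask (6 set) -- 24 left
V2 x: intersect with YZ mask (6 set) -- 10 left

voxel count = 10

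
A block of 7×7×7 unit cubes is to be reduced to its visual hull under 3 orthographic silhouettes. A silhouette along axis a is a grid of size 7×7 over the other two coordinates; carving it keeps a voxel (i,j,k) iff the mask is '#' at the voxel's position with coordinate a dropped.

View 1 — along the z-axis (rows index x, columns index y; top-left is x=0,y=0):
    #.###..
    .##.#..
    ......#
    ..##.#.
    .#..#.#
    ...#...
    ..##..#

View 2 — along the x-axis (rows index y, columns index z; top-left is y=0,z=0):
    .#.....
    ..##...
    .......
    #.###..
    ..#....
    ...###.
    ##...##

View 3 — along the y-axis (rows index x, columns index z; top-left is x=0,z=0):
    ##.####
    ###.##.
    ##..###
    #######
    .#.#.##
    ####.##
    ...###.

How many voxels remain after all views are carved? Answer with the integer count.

start: 7×7×7 = 343 voxels
carve view 1 (along z, XY-mask fill 18/49): 126 voxels remain
carve view 2 (along x, YZ-mask fill 15/49): 39 voxels remain
carve view 3 (along y, XZ-mask fill 36/49): 27 voxels remain

27 voxels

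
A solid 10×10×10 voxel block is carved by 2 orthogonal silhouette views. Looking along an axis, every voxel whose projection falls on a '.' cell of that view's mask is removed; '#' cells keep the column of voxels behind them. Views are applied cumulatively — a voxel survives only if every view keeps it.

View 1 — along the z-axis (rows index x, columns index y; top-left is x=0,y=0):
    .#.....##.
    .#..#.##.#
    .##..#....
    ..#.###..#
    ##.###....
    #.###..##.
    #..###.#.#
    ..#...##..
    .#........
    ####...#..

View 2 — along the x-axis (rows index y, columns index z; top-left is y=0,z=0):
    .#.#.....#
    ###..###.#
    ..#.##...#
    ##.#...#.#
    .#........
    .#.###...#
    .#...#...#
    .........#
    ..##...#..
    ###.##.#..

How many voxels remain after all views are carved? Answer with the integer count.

full grid |V| = 1000
  1. axis=2 (XY plane), |mask|=42  ⇒  voxels=420
  2. axis=0 (YZ plane), |mask|=38  ⇒  voxels=158

158 voxels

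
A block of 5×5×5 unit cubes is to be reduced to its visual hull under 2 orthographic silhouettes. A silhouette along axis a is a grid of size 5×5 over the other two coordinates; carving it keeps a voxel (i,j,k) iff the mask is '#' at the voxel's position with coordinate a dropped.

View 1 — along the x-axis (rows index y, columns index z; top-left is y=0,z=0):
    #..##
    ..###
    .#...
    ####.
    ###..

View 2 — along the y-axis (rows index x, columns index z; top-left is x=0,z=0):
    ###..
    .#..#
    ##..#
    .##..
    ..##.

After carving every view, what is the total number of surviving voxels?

start: 5×5×5 = 125 voxels
after view 1 [x-axis, 14 of 25 cells solid] → remaining = 70
after view 2 [y-axis, 12 of 25 cells solid] → remaining = 34

remaining voxels: 34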